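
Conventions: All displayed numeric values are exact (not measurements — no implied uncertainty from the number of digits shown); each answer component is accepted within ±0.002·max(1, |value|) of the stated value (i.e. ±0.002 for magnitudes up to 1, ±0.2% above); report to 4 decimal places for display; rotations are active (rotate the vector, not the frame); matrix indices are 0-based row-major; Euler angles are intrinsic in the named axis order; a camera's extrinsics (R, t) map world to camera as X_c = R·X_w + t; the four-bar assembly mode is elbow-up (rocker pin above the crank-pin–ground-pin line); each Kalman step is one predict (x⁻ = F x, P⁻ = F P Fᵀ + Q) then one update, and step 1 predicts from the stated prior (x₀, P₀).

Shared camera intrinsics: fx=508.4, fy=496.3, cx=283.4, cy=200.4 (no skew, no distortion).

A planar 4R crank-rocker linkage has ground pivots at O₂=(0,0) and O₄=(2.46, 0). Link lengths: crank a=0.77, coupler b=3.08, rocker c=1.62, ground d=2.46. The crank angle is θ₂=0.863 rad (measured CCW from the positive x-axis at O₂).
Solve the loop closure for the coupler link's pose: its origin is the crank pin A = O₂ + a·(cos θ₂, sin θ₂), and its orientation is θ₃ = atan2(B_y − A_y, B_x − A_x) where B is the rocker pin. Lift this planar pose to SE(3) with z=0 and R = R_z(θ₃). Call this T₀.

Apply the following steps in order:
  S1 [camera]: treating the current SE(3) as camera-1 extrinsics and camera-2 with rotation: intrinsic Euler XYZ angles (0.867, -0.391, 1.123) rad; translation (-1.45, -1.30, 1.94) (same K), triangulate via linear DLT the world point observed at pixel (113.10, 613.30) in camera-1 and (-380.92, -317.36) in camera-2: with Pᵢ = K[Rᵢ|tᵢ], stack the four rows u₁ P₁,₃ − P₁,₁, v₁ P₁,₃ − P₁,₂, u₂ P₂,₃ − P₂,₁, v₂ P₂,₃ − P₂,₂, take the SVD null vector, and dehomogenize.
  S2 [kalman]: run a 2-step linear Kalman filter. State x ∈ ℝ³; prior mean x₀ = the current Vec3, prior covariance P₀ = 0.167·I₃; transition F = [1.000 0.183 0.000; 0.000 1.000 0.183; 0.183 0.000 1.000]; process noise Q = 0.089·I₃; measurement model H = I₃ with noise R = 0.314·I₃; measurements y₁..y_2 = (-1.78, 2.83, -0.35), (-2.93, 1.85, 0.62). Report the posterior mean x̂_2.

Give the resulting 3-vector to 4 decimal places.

source (fourbar_fk): coupler pose = R=[0.9777 -0.2101 0.0000; 0.2101 0.9777 0.0000; 0.0000 0.0000 1.0000], t=(0.5006, 0.5850, 0.0000)
after S1 (triangulate): (-0.7994, 0.6155, 1.2247)
after S2 (kf_track): (-1.7273, 1.7340, 0.3352)

result = (-1.7273, 1.7340, 0.3352)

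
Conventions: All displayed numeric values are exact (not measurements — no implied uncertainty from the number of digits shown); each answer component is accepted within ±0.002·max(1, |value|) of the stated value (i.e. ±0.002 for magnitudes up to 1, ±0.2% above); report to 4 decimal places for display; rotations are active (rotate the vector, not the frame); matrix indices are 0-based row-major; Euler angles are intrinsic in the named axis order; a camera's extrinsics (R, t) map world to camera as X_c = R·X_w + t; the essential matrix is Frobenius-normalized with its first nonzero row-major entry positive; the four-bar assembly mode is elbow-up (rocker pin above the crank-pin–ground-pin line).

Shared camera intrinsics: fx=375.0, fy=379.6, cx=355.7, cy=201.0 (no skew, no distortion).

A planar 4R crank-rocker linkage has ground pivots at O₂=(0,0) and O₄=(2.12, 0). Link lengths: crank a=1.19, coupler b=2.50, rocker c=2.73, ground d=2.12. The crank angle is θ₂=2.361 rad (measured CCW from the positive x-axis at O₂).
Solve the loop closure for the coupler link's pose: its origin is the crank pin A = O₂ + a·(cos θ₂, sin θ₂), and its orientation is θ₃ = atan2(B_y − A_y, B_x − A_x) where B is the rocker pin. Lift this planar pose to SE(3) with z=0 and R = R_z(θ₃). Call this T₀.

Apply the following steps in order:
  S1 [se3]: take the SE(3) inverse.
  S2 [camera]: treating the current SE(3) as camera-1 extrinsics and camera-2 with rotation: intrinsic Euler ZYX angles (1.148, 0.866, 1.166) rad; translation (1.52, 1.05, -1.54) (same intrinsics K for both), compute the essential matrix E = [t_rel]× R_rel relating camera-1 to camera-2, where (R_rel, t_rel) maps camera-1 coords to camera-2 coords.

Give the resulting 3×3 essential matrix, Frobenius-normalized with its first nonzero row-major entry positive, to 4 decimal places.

source (fourbar_fk): coupler pose = R=[0.7470 -0.6648 0.0000; 0.6648 0.7470 0.0000; 0.0000 0.0000 1.0000], t=(-0.8455, 0.8374, 0.0000)
after S1 (invert_se3): R=[0.7470 0.6648 0.0000; -0.6648 0.7470 0.0000; 0.0000 0.0000 1.0000], t=(0.0749, -1.1876, 0.0000)
after S2 (essential): [0.0696 0.4932 0.1073; 0.0611 -0.4301 -0.2767; 0.4041 0.2121 -0.5166]

matrix = [0.0696 0.4932 0.1073; 0.0611 -0.4301 -0.2767; 0.4041 0.2121 -0.5166]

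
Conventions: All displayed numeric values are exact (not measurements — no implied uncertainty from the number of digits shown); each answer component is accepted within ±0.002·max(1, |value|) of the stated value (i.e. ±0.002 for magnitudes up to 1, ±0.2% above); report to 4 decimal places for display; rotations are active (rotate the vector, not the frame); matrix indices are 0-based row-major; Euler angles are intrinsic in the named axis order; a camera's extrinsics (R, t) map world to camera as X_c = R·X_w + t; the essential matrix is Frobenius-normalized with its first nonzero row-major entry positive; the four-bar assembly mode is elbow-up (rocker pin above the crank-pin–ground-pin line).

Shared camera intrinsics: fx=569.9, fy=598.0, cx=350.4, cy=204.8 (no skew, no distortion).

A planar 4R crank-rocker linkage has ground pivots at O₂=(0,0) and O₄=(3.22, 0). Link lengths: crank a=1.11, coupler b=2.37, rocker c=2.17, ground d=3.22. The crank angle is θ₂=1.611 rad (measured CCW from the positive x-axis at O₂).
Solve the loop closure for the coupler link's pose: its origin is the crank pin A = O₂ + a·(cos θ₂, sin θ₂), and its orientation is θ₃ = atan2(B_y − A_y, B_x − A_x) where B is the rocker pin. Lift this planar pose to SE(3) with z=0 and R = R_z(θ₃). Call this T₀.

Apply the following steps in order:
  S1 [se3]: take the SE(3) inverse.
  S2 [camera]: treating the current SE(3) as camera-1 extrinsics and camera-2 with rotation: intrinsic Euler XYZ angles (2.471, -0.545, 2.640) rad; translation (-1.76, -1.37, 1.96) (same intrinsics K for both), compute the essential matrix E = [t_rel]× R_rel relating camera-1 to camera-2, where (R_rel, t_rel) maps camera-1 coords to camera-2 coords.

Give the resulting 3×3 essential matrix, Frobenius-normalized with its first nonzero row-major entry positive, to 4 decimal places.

source (fourbar_fk): coupler pose = R=[0.9415 -0.3372 0.0000; 0.3372 0.9415 0.0000; 0.0000 0.0000 1.0000], t=(-0.0446, 1.1091, 0.0000)
after S1 (invert_se3): R=[0.9415 0.3372 0.0000; -0.3372 0.9415 0.0000; 0.0000 0.0000 1.0000], t=(-0.3319, -1.0592, 0.0000)
after S2 (essential): [0.1349 0.2701 -0.2897; 0.0561 0.3676 0.5908; 0.2065 0.4850 -0.2444]

matrix = [0.1349 0.2701 -0.2897; 0.0561 0.3676 0.5908; 0.2065 0.4850 -0.2444]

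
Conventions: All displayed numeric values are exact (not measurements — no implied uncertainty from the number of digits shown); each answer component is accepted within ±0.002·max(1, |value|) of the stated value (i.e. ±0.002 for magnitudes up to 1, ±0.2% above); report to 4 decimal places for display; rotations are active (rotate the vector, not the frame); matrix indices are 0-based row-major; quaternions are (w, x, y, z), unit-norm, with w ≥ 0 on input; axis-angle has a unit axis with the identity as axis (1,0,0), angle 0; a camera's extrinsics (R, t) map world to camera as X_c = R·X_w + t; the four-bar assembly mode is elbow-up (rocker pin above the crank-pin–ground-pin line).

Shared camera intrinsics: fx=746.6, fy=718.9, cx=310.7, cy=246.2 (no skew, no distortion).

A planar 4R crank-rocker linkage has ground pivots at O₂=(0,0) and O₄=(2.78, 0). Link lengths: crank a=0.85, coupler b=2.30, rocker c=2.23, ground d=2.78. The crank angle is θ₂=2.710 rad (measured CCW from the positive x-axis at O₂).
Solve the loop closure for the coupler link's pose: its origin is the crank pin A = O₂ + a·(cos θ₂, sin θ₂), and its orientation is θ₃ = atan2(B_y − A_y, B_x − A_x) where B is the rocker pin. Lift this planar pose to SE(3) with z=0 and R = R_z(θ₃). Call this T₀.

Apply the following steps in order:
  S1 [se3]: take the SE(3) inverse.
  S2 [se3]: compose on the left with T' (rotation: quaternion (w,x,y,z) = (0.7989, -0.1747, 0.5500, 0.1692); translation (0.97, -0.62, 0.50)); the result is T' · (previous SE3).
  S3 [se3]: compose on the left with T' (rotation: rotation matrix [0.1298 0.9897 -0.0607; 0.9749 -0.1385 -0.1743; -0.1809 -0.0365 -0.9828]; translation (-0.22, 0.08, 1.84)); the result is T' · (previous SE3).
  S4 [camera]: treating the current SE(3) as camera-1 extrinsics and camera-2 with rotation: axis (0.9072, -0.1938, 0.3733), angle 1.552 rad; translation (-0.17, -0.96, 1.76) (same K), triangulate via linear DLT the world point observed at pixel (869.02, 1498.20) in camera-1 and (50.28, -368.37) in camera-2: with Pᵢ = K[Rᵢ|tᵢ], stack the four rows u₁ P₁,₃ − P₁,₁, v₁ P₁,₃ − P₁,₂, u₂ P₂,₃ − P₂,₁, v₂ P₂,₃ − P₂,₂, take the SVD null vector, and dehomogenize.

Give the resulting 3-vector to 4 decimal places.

source (fourbar_fk): coupler pose = R=[0.8518 -0.5239 0.0000; 0.5239 0.8518 0.0000; 0.0000 0.0000 1.0000], t=(-0.7721, 0.3556, 0.0000)
after S1 (invert_se3): R=[0.8518 0.5239 0.0000; -0.5239 0.8518 0.0000; 0.0000 0.0000 1.0000], t=(0.4713, -0.7074, 0.0000)
after S2 (compose_se3): R=[0.5300 -0.2171 0.8198; -0.3953 0.7920 0.4653; -0.7502 -0.5707 0.3339], t=(1.4564, -1.2068, 0.1237)
after S3 (compose_se3): R=[-0.2770 0.7902 0.5466; 0.7022 -0.2219 0.6765; 0.6559 0.5712 -0.4934], t=(-1.2329, 1.6454, 1.4991)
after S4 (triangulate): (-0.3923, 1.4519, 1.6662)

result = (-0.3923, 1.4519, 1.6662)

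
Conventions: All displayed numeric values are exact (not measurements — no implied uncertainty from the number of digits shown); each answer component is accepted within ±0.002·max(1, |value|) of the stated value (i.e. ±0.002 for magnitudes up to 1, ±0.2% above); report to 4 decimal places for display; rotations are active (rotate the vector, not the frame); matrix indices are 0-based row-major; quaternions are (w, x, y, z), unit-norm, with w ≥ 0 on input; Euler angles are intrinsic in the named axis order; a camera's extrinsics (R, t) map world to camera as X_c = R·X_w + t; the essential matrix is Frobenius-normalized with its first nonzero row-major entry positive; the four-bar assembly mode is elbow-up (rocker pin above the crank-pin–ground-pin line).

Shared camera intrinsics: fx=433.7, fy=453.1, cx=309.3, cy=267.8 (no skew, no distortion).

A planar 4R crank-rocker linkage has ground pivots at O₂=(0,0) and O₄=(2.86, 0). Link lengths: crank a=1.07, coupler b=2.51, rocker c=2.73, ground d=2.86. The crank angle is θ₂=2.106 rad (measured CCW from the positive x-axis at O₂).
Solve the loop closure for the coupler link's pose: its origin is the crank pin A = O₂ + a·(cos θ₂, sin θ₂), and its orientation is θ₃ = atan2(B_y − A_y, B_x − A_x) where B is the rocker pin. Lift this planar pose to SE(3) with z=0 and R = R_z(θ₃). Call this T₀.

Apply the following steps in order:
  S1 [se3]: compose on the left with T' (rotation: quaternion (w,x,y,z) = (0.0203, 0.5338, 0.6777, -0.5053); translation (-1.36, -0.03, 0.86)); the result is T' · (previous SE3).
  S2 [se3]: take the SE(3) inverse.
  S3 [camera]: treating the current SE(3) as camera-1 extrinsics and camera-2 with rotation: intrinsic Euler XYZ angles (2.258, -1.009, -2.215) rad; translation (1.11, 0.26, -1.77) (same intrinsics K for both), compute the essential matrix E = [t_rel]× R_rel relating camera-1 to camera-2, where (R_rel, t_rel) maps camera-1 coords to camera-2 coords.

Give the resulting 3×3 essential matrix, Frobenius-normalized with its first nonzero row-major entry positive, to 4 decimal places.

source (fourbar_fk): coupler pose = R=[0.8166 -0.5773 0.0000; 0.5773 0.8166 0.0000; 0.0000 0.0000 1.0000], t=(-0.5457, 0.9204, 0.0000)
after S1 (compose_se3): R=[0.0790 0.8554 -0.5120; 0.5275 -0.4716 -0.7066; -0.8458 -0.2143 -0.4885], t=(-0.4409, -0.4878, 0.5590)
after S2 (invert_se3): R=[0.0790 0.5275 -0.8458; 0.8554 -0.4716 -0.2143; -0.5120 -0.7066 -0.4885], t=(0.7650, 0.2668, -0.2974)
after S3 (essential): [0.2498 0.5608 -0.2323; -0.5326 0.1249 -0.4264; 0.2162 0.2029 -0.0039]

matrix = [0.2498 0.5608 -0.2323; -0.5326 0.1249 -0.4264; 0.2162 0.2029 -0.0039]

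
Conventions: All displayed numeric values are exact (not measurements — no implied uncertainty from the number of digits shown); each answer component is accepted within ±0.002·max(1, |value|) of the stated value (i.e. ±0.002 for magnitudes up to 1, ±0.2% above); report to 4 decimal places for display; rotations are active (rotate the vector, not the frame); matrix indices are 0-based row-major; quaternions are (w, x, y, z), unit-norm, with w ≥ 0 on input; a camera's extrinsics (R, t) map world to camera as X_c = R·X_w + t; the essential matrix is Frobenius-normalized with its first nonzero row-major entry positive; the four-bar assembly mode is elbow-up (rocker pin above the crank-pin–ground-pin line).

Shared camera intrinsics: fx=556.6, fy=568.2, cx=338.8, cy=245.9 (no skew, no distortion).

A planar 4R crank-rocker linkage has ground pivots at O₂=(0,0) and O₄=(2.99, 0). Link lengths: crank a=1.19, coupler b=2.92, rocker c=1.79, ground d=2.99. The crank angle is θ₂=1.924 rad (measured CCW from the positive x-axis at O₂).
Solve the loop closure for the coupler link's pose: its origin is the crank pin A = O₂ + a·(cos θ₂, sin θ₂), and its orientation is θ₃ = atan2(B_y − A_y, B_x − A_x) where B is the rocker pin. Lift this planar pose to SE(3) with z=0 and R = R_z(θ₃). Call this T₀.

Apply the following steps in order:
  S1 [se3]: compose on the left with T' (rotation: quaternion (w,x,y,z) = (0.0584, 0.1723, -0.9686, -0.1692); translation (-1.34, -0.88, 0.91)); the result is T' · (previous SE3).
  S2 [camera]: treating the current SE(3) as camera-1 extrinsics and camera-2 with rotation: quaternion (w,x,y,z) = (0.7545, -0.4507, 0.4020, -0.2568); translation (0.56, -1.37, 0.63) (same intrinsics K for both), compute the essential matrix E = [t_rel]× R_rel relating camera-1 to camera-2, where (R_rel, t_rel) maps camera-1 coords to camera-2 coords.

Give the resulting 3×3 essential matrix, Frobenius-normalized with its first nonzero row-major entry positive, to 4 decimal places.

matrix = [0.4444 0.4181 -0.3141; 0.5349 -0.2456 0.3815; -0.0409 -0.1368 0.1286]

source (fourbar_fk): coupler pose = R=[0.9794 -0.2019 0.0000; 0.2019 0.9794 0.0000; 0.0000 0.0000 1.0000], t=(-0.4116, 1.1165, 0.0000)
after S1 (compose_se3): R=[-0.9780 -0.1191 -0.1715; -0.1680 0.9366 0.3077; 0.1239 0.3297 -0.9359], t=(-1.3063, 0.2518, 1.2759)
after S2 (essential): [0.4444 0.4181 -0.3141; 0.5349 -0.2456 0.3815; -0.0409 -0.1368 0.1286]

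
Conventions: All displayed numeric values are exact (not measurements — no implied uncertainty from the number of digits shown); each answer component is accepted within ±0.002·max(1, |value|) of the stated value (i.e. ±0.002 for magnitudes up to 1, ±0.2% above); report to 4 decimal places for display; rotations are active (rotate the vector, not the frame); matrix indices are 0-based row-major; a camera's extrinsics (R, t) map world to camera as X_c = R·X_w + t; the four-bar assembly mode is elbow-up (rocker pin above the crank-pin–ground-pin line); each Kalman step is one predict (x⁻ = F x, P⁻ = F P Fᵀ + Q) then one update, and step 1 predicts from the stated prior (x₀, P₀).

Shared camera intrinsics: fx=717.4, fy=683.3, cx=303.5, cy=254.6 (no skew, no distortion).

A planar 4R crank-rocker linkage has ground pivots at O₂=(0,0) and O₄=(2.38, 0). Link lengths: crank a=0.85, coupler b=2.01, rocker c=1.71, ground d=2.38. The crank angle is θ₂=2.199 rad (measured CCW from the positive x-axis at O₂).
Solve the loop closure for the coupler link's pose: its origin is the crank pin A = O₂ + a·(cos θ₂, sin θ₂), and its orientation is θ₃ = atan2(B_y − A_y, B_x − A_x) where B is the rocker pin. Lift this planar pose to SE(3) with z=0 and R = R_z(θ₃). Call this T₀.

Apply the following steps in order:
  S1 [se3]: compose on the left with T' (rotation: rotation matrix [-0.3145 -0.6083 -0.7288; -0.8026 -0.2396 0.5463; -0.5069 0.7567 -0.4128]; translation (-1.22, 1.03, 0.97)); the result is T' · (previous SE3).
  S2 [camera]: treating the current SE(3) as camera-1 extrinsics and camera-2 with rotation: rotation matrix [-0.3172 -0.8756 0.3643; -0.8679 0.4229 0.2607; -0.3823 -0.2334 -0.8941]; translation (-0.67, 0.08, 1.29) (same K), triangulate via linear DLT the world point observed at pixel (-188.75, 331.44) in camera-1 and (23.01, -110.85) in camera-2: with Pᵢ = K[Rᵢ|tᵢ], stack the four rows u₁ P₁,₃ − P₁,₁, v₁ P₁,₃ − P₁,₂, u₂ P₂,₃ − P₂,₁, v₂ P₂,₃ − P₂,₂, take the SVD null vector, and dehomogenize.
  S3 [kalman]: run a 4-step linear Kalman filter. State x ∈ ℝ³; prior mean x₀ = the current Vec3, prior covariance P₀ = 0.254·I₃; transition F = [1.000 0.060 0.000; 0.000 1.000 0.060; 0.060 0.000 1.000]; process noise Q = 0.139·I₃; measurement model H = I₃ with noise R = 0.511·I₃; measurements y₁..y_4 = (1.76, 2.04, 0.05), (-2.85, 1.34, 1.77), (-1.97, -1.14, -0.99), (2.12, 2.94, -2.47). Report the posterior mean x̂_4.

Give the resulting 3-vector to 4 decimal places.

source (fourbar_fk): coupler pose = R=[0.9370 -0.3493 0.0000; 0.3493 0.9370 0.0000; 0.0000 0.0000 1.0000], t=(-0.4995, 0.6877, 0.0000)
after S1 (compose_se3): R=[-0.5072 -0.4601 -0.7288; -0.8357 0.0559 0.5463; -0.2106 0.8861 -0.4128], t=(-1.4812, 1.2661, 1.7436)
after S2 (triangulate): (0.7373, -0.5399, -0.8351)
after S3 (kf_track): (0.2318, 1.2087, -1.0559)

result = (0.2318, 1.2087, -1.0559)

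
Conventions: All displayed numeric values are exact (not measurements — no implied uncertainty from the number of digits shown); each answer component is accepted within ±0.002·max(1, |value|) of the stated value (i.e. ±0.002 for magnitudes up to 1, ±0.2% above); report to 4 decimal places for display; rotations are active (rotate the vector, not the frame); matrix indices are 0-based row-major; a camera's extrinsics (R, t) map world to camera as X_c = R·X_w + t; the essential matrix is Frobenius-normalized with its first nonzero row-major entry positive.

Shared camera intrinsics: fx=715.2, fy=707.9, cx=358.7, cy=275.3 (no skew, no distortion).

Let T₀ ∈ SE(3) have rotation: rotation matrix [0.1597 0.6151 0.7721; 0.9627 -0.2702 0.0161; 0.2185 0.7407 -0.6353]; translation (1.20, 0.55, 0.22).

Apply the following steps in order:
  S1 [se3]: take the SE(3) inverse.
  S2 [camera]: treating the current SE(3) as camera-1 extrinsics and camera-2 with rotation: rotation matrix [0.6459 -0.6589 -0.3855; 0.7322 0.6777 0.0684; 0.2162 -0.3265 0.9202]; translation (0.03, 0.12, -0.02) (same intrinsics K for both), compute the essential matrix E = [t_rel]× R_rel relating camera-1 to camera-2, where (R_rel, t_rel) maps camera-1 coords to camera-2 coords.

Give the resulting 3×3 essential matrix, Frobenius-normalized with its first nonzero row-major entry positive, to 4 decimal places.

after S1 (invert_se3): R=[0.1597 0.9627 0.2185; 0.6151 -0.2702 0.7407; 0.7721 0.0161 -0.6353], t=(-0.7692, -0.7525, -0.7956)
after S2 (essential): [0.1529 -0.5674 0.3527; 0.0647 0.1200 -0.1669; -0.5508 0.1399 0.4010]

matrix = [0.1529 -0.5674 0.3527; 0.0647 0.1200 -0.1669; -0.5508 0.1399 0.4010]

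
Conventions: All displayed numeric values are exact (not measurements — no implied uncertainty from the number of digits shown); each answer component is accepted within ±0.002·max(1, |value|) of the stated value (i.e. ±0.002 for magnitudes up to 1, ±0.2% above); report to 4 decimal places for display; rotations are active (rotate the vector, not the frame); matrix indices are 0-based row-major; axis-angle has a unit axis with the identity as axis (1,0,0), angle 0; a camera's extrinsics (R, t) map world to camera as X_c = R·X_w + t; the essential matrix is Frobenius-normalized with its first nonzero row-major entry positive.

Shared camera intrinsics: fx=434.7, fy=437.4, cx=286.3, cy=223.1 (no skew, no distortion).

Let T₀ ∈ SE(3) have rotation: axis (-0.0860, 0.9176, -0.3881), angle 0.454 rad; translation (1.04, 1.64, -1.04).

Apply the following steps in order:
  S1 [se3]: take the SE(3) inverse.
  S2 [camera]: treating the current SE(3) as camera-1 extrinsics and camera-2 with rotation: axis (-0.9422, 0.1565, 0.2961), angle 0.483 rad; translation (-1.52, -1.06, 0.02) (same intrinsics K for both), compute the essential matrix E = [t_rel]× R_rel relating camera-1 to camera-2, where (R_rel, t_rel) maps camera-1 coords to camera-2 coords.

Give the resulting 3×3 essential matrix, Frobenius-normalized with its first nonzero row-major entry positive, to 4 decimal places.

after S1 (invert_se3): R=[0.8994 -0.1782 -0.3990; 0.1622 0.9840 -0.0738; 0.4058 0.0016 0.9140], t=(-1.0582, -1.8592, 0.5258)
after S2 (essential): [0.1543 -0.5420 -0.3105; 0.6880 0.1525 0.0539; -0.0458 0.2527 0.1436]

matrix = [0.1543 -0.5420 -0.3105; 0.6880 0.1525 0.0539; -0.0458 0.2527 0.1436]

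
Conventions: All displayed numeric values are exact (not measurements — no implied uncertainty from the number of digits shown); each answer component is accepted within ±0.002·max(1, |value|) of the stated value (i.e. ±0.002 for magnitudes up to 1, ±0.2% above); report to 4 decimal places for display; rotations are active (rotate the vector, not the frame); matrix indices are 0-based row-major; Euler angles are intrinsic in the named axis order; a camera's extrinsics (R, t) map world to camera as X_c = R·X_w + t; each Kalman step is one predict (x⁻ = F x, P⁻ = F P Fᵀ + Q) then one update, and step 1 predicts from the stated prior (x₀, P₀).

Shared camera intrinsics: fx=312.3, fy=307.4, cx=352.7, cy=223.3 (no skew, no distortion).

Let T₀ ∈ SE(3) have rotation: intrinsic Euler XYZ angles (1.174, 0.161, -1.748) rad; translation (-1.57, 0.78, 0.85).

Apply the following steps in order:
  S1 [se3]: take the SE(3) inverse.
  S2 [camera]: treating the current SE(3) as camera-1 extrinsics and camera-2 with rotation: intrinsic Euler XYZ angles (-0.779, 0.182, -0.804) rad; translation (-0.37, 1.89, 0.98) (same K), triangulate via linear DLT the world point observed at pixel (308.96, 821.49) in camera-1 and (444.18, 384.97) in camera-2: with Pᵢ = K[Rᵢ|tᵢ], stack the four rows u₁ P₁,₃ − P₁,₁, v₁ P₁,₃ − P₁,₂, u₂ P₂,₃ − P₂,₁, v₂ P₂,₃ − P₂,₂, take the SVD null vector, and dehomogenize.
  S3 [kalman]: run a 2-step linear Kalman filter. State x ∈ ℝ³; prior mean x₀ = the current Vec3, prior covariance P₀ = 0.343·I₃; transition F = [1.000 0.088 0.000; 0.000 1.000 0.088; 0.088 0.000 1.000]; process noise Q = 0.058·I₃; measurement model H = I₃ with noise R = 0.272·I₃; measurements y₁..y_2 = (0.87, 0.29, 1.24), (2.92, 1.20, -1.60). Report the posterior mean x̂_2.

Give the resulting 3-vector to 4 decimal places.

result = (1.9499, 0.5999, 0.0548)

after S1 (invert_se3): R=[-0.1740 -0.4065 -0.8969; 0.9716 0.0774 -0.2236; 0.1603 -0.9104 0.3815], t=(0.8063, 1.6551, 0.6375)
after S2 (triangulate): (1.7577, -0.3469, 0.9655)
after S3 (kf_track): (1.9499, 0.5999, 0.0548)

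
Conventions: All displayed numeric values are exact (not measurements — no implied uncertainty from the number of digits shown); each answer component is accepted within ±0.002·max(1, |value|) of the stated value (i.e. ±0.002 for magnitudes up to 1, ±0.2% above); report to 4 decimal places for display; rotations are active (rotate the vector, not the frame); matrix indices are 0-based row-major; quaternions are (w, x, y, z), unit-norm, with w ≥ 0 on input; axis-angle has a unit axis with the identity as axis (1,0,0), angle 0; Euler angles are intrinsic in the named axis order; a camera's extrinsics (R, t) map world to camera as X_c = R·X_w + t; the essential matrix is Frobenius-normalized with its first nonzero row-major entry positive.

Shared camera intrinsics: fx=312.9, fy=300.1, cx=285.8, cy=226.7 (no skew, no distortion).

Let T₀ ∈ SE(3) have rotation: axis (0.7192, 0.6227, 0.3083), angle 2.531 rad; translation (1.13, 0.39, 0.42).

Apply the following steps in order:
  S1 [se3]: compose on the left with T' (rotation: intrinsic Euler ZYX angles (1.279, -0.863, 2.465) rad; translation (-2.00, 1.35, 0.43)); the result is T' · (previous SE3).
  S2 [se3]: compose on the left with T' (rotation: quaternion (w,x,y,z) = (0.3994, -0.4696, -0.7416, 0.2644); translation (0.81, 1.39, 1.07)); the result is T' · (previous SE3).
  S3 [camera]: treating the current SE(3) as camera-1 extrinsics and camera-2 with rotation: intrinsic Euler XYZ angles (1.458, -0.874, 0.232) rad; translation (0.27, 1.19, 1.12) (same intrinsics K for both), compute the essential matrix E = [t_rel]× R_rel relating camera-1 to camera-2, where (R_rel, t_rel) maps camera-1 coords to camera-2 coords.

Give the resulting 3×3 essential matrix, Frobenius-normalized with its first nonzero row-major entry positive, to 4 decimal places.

matrix = [0.0877 0.0915 -0.0135; 0.1069 -0.6843 0.1190; 0.6933 0.0968 -0.0000]

after S1 (compose_se3): R=[0.6632 0.6363 -0.3941; -0.5804 0.7696 0.2660; 0.4725 0.0523 0.8798], t=(-1.2274, 1.9511, 1.2344)
after S2 (compose_se3): R=[-0.8381 0.1769 -0.5161; 0.3507 0.8993 -0.2612; 0.4179 -0.3999 -0.8157], t=(1.0135, 1.0725, -1.5174)
after S3 (essential): [0.0877 0.0915 -0.0135; 0.1069 -0.6843 0.1190; 0.6933 0.0968 -0.0000]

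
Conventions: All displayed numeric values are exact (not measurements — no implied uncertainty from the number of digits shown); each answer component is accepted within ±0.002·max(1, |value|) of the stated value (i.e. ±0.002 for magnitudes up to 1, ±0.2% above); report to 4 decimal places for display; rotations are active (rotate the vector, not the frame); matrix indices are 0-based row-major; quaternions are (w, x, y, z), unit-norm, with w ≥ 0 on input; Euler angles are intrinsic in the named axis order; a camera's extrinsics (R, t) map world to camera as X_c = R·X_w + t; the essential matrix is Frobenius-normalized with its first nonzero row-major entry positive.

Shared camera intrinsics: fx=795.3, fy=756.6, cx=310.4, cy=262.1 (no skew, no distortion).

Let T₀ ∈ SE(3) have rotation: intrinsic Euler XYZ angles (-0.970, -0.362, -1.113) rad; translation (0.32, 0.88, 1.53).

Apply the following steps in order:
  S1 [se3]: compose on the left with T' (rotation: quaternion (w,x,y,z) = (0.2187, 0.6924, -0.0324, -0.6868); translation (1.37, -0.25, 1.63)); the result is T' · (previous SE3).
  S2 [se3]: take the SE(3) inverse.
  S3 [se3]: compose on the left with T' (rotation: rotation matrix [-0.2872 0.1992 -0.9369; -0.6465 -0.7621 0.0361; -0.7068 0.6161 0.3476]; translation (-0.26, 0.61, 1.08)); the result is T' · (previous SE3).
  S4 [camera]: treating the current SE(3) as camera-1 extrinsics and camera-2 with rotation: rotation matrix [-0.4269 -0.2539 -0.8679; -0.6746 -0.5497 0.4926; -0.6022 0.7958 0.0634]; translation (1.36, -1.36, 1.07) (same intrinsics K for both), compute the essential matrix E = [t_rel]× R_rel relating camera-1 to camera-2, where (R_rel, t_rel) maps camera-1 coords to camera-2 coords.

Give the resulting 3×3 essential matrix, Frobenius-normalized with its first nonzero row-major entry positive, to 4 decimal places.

after S1 (compose_se3): R=[-0.8737 0.3551 -0.3325; -0.0157 -0.7037 -0.7103; -0.4862 -0.6154 0.6204], t=(0.1355, -1.5497, 1.6956)
after S2 (invert_se3): R=[-0.8737 -0.0157 -0.4862; 0.3551 -0.7037 -0.6154; -0.3325 -0.7103 0.6204], t=(0.9184, -0.0952, -2.1078)
after S3 (compose_se3): R=[0.6331 0.5298 -0.5643; 0.2822 0.5208 0.8057; 0.7207 -0.6694 0.1802], t=(1.4321, 0.0127, -0.3605)
after S4 (essential): [0.3732 0.0387 -0.0176; 0.0290 -0.5335 0.4622; -0.5995 -0.0192 -0.0088]

matrix = [0.3732 0.0387 -0.0176; 0.0290 -0.5335 0.4622; -0.5995 -0.0192 -0.0088]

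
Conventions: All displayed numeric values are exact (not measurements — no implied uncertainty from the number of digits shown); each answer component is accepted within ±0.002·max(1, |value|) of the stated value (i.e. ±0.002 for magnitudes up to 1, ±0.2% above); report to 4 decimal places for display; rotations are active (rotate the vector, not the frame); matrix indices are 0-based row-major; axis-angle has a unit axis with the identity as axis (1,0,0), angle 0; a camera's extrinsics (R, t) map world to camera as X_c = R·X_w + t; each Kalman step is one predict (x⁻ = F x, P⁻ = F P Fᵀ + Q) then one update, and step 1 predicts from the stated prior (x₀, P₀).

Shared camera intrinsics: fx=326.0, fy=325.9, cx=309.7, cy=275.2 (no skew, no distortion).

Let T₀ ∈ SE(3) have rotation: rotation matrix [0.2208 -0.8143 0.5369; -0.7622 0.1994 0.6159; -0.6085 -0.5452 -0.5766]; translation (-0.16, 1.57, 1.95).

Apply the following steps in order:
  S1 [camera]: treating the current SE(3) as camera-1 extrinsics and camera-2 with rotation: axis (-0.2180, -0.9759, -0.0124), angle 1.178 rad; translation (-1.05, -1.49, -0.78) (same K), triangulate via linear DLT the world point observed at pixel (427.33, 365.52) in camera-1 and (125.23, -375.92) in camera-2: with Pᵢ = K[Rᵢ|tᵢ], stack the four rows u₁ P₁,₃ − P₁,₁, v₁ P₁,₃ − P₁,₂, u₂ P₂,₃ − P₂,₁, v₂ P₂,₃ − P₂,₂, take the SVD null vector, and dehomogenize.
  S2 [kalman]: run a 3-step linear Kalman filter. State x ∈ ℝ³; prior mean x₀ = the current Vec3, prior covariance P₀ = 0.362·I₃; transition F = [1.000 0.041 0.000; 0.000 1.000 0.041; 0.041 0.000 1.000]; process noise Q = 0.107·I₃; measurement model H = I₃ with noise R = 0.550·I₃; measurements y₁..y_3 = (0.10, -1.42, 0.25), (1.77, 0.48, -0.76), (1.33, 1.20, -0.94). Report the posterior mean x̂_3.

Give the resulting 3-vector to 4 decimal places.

after S1 (triangulate): (1.6372, -0.2077, 0.0193)
after S2 (kf_track): (1.2721, 0.2608, -0.4096)

result = (1.2721, 0.2608, -0.4096)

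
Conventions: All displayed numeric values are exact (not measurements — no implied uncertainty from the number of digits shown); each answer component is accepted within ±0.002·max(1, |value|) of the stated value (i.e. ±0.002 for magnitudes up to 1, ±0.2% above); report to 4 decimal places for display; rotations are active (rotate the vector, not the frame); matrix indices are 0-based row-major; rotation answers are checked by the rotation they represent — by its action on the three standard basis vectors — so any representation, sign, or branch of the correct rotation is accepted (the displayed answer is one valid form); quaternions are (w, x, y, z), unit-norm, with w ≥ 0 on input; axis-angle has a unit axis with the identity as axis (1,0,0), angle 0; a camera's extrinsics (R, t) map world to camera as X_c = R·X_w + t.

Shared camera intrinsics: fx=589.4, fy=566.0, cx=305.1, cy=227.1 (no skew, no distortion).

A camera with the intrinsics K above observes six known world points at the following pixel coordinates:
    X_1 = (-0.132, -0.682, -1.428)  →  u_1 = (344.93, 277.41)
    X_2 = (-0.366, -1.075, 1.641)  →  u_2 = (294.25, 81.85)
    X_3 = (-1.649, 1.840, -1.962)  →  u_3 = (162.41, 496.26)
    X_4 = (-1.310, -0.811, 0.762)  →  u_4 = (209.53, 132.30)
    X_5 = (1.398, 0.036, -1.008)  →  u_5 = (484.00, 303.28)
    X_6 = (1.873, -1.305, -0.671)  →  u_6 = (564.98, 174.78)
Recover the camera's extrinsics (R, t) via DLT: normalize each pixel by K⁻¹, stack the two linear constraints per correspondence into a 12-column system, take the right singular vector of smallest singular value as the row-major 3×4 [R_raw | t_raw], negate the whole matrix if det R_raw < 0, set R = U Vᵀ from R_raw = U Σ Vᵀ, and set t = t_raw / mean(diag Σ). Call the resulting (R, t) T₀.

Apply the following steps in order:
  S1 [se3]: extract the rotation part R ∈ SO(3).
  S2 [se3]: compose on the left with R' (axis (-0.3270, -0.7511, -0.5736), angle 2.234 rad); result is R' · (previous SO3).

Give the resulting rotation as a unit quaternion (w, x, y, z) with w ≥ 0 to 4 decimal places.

source (pnp_recover): camera pose = R=[0.9920 -0.0949 -0.0830; 0.0242 0.7896 -0.6132; 0.1237 0.6063 0.7856], t=(0.2700, 0.0900, 6.3196)
after S1 (rot_of_se3): [0.9920 -0.0949 -0.0830; 0.0242 0.7896 -0.6132; 0.1237 0.6063 0.7856]
after S2 (compose_so3): [-0.4546 0.5371 -0.7105; 0.0704 0.8169 0.5725; 0.8879 0.2102 -0.4092]

rotation (quat) = (0.4881, -0.1855, -0.8186, -0.2390)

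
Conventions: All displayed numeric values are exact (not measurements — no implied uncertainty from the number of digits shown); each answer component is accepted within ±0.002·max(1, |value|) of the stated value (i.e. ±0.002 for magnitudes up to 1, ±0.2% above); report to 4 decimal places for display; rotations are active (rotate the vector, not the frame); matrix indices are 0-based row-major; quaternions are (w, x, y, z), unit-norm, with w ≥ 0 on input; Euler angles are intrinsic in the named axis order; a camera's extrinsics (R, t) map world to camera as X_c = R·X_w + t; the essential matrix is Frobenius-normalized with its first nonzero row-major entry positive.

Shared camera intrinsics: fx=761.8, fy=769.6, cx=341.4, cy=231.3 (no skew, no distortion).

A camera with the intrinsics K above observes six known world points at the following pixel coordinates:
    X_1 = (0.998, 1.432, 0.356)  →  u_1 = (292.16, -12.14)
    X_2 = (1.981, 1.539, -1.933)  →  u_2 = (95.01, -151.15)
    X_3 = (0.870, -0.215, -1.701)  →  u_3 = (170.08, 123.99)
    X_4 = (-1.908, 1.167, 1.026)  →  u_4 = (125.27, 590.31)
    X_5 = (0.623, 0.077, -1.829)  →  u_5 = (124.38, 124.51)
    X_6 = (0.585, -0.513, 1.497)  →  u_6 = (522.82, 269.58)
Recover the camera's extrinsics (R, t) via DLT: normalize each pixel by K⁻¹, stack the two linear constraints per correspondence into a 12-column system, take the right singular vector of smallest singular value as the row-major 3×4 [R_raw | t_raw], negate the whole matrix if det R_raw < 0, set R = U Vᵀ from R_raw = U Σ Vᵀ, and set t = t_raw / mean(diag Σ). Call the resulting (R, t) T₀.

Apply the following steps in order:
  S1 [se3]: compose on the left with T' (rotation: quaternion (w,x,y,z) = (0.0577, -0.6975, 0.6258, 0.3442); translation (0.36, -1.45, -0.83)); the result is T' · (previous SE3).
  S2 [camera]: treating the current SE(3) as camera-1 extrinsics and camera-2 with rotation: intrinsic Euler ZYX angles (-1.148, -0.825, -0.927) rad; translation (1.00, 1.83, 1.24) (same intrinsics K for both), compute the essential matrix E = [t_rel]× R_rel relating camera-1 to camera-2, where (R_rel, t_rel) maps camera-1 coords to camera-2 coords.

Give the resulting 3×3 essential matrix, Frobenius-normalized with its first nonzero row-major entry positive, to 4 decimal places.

source (pnp_recover): camera pose = R=[0.4331 -0.3519 0.8298; -0.8454 -0.4780 0.2385; 0.3127 -0.8048 -0.5045], t=(-0.4900, 0.1400, 5.1400)
after S1 (compose_se3): R=[0.6352 0.7718 -0.0287; -0.0234 -0.0179 -0.9996; -0.7720 0.6356 0.0068], t=(-1.8548, 1.5571, -4.3981)
after S2 (essential): [0.1434 0.3274 0.2616; 0.2091 -0.3684 -0.4299; 0.6349 0.1819 -0.0578]

matrix = [0.1434 0.3274 0.2616; 0.2091 -0.3684 -0.4299; 0.6349 0.1819 -0.0578]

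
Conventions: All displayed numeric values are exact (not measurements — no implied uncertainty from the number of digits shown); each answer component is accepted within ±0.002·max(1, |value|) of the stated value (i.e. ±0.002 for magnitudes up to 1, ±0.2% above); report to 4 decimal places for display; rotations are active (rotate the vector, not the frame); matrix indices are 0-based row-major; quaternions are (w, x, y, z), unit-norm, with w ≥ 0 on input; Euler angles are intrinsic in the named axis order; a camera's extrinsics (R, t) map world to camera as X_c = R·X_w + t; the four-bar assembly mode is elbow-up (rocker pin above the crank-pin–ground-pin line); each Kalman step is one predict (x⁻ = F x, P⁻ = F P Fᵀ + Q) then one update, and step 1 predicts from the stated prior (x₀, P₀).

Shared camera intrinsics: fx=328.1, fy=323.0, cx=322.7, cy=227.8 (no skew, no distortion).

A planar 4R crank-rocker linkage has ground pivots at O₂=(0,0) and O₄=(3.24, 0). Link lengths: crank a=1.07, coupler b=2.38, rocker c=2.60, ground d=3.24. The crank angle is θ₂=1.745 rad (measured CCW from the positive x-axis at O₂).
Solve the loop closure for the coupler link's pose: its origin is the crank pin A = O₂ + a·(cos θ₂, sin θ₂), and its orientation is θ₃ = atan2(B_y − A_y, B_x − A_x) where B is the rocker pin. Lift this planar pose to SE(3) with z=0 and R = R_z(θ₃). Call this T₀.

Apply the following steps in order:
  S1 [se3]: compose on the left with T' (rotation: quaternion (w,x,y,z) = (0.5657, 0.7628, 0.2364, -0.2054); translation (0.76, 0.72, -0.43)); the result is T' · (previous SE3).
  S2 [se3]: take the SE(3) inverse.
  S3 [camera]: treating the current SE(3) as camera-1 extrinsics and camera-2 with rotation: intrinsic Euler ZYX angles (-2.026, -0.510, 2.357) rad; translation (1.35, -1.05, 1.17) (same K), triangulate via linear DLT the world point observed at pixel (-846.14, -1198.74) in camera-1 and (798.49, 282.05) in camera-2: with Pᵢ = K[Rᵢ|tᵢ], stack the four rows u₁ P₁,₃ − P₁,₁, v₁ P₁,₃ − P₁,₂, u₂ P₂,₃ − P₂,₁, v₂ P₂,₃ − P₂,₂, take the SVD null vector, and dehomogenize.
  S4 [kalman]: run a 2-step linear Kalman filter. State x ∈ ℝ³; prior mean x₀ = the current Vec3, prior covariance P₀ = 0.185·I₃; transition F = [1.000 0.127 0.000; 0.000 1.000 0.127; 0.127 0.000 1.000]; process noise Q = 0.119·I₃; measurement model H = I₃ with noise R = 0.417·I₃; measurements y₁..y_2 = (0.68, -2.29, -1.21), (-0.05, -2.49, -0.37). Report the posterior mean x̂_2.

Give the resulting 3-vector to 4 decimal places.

source (fourbar_fk): coupler pose = R=[0.8714 -0.4905 0.0000; 0.4905 0.8714 0.0000; 0.0000 0.0000 1.0000], t=(-0.1855, 1.0538, 0.0000)
after S1 (compose_se3): R=[0.9914 0.1225 -0.0459; -0.0099 -0.2792 -0.9602; -0.1305 0.9524 -0.2756], t=(1.2359, 0.4347, 0.4849)
after S2 (invert_se3): R=[0.9914 -0.0099 -0.1305; 0.1225 -0.2792 0.9524; -0.0459 -0.9602 -0.2756], t=(-1.1577, -0.4919, 0.6077)
after S3 (triangulate): (-1.3059, 0.6249, -1.9940)
after S4 (kf_track): (-0.3388, -1.5306, -1.2476)

result = (-0.3388, -1.5306, -1.2476)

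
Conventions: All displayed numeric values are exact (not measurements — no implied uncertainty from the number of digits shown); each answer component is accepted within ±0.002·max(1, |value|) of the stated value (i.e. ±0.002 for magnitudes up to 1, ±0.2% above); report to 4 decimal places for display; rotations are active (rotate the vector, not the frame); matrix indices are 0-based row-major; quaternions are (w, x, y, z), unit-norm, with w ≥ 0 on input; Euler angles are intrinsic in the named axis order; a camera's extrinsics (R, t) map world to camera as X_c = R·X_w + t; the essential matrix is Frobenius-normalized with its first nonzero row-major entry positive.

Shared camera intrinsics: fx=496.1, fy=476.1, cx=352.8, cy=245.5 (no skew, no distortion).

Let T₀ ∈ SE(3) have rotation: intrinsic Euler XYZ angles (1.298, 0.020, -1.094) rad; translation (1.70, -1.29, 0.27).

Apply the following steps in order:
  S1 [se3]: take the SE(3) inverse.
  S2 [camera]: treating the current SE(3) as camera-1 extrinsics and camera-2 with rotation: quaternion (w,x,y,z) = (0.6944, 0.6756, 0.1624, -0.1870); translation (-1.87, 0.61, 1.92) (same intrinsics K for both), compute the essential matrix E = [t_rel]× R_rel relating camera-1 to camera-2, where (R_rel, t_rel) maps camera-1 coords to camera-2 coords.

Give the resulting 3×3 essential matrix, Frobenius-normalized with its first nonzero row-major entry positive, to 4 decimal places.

matrix = [0.0680 0.0539 0.1473; 0.3130 0.2054 0.5751; 0.6266 -0.1801 -0.2735]

after S1 (invert_se3): R=[0.4588 -0.2305 -0.8581; 0.8883 0.1408 0.4372; 0.0200 -0.9628 0.2694], t=(-0.8457, -1.4466, -1.3488)
after S2 (essential): [0.0680 0.0539 0.1473; 0.3130 0.2054 0.5751; 0.6266 -0.1801 -0.2735]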